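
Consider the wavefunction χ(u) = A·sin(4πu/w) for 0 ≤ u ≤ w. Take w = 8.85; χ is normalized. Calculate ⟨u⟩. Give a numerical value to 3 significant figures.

By definition ⟨u⟩ = ∫ u |χ(u)|² du.
Using sin²θ = (1 − cos 2θ)/2, evaluating both integrals, ⟨u⟩ = w/2.
With w = 8.85, ⟨u⟩ = 4.425.

⟨u⟩ ≈ 4.43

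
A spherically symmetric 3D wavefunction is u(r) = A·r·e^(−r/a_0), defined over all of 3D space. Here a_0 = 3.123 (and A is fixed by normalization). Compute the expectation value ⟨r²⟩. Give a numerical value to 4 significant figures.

By definition ⟨r²⟩ = ∫ r^2 |u(r)|² 4πr² dr.
Since the A² factors cancel between numerator and denominator, ⟨r²⟩ = 15·a_0^2/2.
With a_0 = 3.123, ⟨r^2⟩ = 73.148.

⟨r^2⟩ ≈ 73.15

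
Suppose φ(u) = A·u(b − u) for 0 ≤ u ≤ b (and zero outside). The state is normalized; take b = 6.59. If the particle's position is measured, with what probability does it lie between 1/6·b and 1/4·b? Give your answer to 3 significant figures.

P = ∫_{1/6·b}^{1/4·b} |φ(u)|² du.
The normalization integral ∫|φ|²du over the whole domain equals b^5/30·A², and A² cancels in the ratio.
In terms of t = u/b (A² and the length scale cancel between numerator and denominator), P = [∫_{1/6}^{1/4} t^2·(1 - t)^2 dt] / [∫_{0}^{1} t^2·(1 - t)^2 dt].
With ∫ t^2·(1 - t)^2 dt = t^3·(6·t^2 - 15·t + 10)/30 + C, the region integral is ≈ 0.0022674 and the full one is 1/30.
Evaluating gives P = 0.06802.

P ≈ 0.0680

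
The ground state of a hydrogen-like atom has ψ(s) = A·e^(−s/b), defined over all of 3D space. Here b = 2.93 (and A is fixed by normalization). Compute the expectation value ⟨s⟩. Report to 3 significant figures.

⟨s⟩ ≈ 4.40

⟨s⟩ = ∫ s |ψ|² 4πs² ds over the full domain.
Since the A² factors cancel between numerator and denominator, ⟨s⟩ = 3·b/2.
Putting b = 2.93 gives 4.395.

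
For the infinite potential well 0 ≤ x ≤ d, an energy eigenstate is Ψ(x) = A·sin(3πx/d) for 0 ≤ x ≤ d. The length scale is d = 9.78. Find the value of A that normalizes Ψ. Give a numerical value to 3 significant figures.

Require ∫ |Ψ|² dx = 1 over the whole domain.
With ∫₀^d sin²(nπx/d) dx = d/2, the integral (without the A² prefactor) comes out to d/2.
Plugging in d = 9.78 yields A = 0.4522.

A ≈ 0.452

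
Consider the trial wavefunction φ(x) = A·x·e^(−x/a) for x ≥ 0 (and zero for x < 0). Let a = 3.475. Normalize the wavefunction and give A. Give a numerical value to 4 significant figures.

Require ∫ |φ|² dx = 1 over the whole domain.
Carrying out the integral gives A² · a^3/4.
Hence A² = 1/[a^3/4].
With a = 3.475: A² = 0.095323 and A = 0.30874.

A ≈ 0.3087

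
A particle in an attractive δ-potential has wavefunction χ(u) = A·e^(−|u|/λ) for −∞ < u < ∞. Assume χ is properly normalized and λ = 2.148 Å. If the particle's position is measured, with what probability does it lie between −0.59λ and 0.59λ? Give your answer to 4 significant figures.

P ≈ 0.6927

P = ∫_{−0.59λ}^{0.59λ} |χ(u)|² du.
Since A² = 1/(λ), this is the region integral divided by the full normalization integral.
Both integrals are even about u = 0, so only the u ≥ 0 halves are needed (the factors of 2 cancel). Let t = u/λ; then A² and the length scale cancel, so P = ∫_{0}^{0.59} e^(-2·t) dt ÷ ∫_{0}^{∞} e^(-2·t) dt.
Using ∫ e^(-2·t) dt = -e^(-2·t)/2, the numerator is 1/2 - e^(-59/50)/2 and the denominator is 1/2.
Evaluating gives P = 0.69272.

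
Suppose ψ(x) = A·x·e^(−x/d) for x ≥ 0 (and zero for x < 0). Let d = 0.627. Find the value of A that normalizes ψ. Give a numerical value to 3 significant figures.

We need A² ∫|f|² dx = 1, taking the integral from 0 to ∞.
Recall ∫₀^∞ x^m e^(−x/β) dx = m!·β^(m+1), the integral (without the A² prefactor) comes out to d^3/4.
Setting this equal to 1 gives A² = 1/(d^3/4).
Plugging in d = 0.627 yields A = 4.028.

A ≈ 4.03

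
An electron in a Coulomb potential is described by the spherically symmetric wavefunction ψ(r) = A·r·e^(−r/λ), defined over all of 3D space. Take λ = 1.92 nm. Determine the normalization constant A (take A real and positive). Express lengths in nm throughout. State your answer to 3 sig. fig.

The normalization condition is ∫|ψ|² 4πr² dr = 1 from 0 to ∞.
In 3D with spherical symmetry the volume element is 4πr² dr.
∫|ψ|² 4πr² dr = A²·(3·π·λ^5).
So A² = (3·π·λ^5)^(−1).
With λ = 1.92: A² = 0.004067 and A = 0.06377.

A ≈ 0.0638 nm^(-5/2)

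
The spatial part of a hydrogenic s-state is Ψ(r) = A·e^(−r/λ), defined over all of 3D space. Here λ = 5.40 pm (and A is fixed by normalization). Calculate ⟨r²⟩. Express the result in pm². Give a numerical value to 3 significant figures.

⟨r^2⟩ ≈ 87.5 pm^2

⟨r²⟩ = ∫ r^2 |Ψ|² 4πr² dr over the full domain.
With ∫₀^∞ r^4 e^(−αr) dr = 4!/α^5, since the A² factors cancel between numerator and denominator, ⟨r²⟩ = 3·λ^2.
With λ = 5.40, ⟨r^2⟩ = 87.48.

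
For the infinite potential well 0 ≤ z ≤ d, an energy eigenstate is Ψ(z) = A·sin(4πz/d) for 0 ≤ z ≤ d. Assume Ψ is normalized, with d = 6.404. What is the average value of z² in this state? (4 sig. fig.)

⟨z^2⟩ ≈ 13.54

The expectation value is the |Ψ|²-weighted average of z^2: ∫ z^2|Ψ|² dz.
Evaluating both integrals, ⟨z²⟩ = -d^2/(32·π^2) + d^2/3.
With d = 6.404, ⟨z^2⟩ = 13.541.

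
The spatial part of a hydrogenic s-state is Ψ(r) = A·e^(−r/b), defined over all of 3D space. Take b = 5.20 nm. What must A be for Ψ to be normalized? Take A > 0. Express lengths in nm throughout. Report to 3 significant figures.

A ≈ 0.0476 nm^(-3/2)

We need A² ∫|f|² 4πr² dr = 1, taking the integral from 0 to ∞.
The angular integral contributes 4π, leaving ∫₀^∞ r²|Ψ|² dr.
Using ∫₀^∞ rⁿ e^(−αr) dr = n!/αⁿ⁺¹, ∫|Ψ|² 4πr² dr = A²·(π·b^3).
So A² = (π·b^3)^(−1).
Plugging in b = 5.20 yields A = 0.04758.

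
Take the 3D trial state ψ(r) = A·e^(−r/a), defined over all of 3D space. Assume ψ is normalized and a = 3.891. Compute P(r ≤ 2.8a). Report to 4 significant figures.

Integrate the radial probability density 4πr²|ψ|² over r ≤ 2.8a.
A² is fixed by ∫₀^∞ 4πr²|ψ|² dr = 1, i.e. A² = (π·a^3)^(−1).
Substituting u = r/a, A², 4π and the length scale all cancel in the ratio: P = ∫_{0}^{2.8} u^2·e^(-2·u) du / ∫_{0}^{∞} u^2·e^(-2·u) du.
Using ∫ u^2·e^(-2·u) du = -(2·u^2 + 2·u + 1)·e^(-2·u)/4, the numerator is 1/4 - 557·e^(-28/5)/100 and the denominator is 1/4.
Taking the ratio yields P = 0.91761.

P ≈ 0.9176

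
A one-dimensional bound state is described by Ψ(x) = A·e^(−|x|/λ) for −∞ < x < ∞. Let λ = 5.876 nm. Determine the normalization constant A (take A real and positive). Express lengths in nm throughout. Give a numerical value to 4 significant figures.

Require ∫ |Ψ|² dx = 1 over the whole domain.
Carrying out the integral gives A² · λ.
Setting this equal to 1 gives A² = 1/(λ).
Plugging in λ = 5.876 yields A = 0.41253.

A ≈ 0.4125 nm^(-1/2)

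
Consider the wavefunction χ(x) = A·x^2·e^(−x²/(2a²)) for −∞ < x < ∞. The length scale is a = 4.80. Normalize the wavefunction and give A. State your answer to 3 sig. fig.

Require ∫ |χ|² dx = 1 over the whole domain.
With χ = A·x^2·e^(−x²/(2a²)), the integral evaluates to A²·[3·√(π)·a^5/4].
Setting this equal to 1 gives A² = 1/(3·√(π)·a^5/4).
With a = 4.80: A² = 0.0002952 and A = 0.01718.

A ≈ 0.0172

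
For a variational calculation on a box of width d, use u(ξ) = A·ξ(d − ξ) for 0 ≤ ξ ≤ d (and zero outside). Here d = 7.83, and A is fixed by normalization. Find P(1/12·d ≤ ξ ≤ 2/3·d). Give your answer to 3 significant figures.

P ≈ 0.785

The probability is P = ∫ |u|² dξ over [1/12·d, 2/3·d].
With A² fixed by ∫|u|² = 1, i.e. A² = (d^5/30)^(−1), substitute and integrate.
Substituting t = ξ/d, A² and the length scale cancel in the ratio: P = ∫_{1/12}^{2/3} t^2·(1 - t)^2 dt / ∫_{0}^{1} t^2·(1 - t)^2 dt.
With ∫ t^2·(1 - t)^2 dt = t^3·(6·t^2 - 15·t + 10)/30 + C, the region integral is ≈ 0.026168 and the full one is 1/30.
This works out to P = 0.7850.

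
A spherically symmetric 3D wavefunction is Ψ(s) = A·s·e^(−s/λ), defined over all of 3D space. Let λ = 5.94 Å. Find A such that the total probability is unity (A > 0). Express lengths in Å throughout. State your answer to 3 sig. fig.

The normalization condition is ∫|Ψ|² 4πs² ds = 1 from 0 to ∞.
The angular integral contributes 4π, leaving ∫₀^∞ s²|Ψ|² ds.
The integral (without the A² prefactor) comes out to 3·π·λ^5.
Hence A² = 1/[3·π·λ^5].
Plugging in λ = 5.94 yields A = 0.003788.

A ≈ 0.00379 Å^(-5/2)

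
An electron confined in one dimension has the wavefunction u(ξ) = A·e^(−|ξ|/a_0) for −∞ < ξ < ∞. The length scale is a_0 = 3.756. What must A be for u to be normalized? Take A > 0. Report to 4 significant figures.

A ≈ 0.5160

Normalization requires ∫|u|² dξ = 1, integrated from −∞ to ∞.
Carrying out the integral gives A² · a_0.
Plugging in a_0 = 3.756 yields A = 0.51599.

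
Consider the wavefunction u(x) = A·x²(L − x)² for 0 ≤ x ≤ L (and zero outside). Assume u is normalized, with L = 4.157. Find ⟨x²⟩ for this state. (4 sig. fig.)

The expectation value is the |u|²-weighted average of x^2: ∫ x^2|u|² dx.
The ratio of the moment integral to the normalization integral gives ⟨x²⟩ = 3·L^2/11.
Putting L = 4.157 gives 4.7129.

⟨x^2⟩ ≈ 4.713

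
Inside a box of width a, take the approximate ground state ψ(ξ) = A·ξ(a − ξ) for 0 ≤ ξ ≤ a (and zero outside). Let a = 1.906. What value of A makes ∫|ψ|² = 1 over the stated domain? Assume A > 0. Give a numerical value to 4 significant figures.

A ≈ 1.092

We need A² ∫|f|² dξ = 1, taking the integral from 0 to a.
Expanding the polynomial and integrating term by term, the integral (without the A² prefactor) comes out to a^5/30.
So A² = (a^5/30)^(−1).
With a = 1.906: A² = 1.1926 and A = 1.0921.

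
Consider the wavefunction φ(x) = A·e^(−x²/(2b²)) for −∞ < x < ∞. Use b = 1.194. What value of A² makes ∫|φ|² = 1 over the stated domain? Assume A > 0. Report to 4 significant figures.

A^2 ≈ 0.4725

We need A² ∫|f|² dx = 1, taking the integral from −∞ to ∞.
Carrying out the integral gives A² · √(π)·b.
Setting this equal to 1 gives A² = 1/(√(π)·b).
Plugging in b = 1.194 yields A = 0.68740.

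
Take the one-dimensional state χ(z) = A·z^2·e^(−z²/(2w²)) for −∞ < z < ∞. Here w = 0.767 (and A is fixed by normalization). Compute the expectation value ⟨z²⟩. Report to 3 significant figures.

⟨z²⟩ = ∫ z^2 |χ|² dz over the full domain.
With ∫_{−∞}^{∞} z^(2m) e^(−αz²) dz = (2m−1)!!·√π / (2^m α^(m+1/2)), the ratio of the moment integral to the normalization integral gives ⟨z²⟩ = 5·w^2/2.
Putting w = 0.767 gives 1.471.

⟨z^2⟩ ≈ 1.47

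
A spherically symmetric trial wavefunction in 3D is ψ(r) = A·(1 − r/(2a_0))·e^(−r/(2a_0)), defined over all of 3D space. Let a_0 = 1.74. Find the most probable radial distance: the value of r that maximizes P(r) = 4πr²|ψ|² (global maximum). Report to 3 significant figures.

r ≈ 9.11

Set d/dr [P(r) = 4πr²|ψ|²] = 0 and solve for r > 0.
This gives r = a_0·(√(5) + 3).
With a_0 = 1.74, the most probable radial distance is 9.111.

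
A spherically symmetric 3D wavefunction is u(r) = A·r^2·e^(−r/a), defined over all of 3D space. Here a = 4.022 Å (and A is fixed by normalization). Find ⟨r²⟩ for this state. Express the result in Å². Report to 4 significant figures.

⟨r^2⟩ ≈ 226.5 Å^2

⟨r²⟩ = ∫ r^2 |u|² 4πr² dr over the full domain.
The ratio of the moment integral to the normalization integral gives ⟨r²⟩ = 14·a^2.
With a = 4.022, ⟨r^2⟩ = 226.47.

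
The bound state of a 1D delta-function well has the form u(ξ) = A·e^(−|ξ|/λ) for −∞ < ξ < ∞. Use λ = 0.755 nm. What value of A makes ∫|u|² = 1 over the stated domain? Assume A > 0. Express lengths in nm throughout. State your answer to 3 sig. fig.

A ≈ 1.15 nm^(-1/2)

We need A² ∫|f|² dξ = 1, taking the integral from −∞ to ∞.
With ∫₀^∞ ξ^0 e^(−αξ) dξ = 0!/α^1, carrying out the integral gives A² · λ.
Setting this equal to 1 gives A² = 1/(λ).
With λ = 0.755: A² = 1.325 and A = 1.151.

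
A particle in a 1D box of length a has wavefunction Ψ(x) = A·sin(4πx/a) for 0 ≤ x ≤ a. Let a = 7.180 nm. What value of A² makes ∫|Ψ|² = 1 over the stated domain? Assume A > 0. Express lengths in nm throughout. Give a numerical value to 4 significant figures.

A^2 ≈ 0.2786 nm^(-1)

We need A² ∫|f|² dx = 1, taking the integral from 0 to a.
With ∫₀^a sin²(nπx/a) dx = a/2, carrying out the integral gives A² · a/2.
Substituting a = 7.180 gives A² = 0.27855, so A = 0.52778.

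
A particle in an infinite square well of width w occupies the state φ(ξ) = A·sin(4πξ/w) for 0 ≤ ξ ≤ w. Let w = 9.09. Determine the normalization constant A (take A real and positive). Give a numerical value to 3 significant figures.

Require ∫ |φ|² dξ = 1 over the whole domain.
With φ = A·sin(4πξ/w), the integral evaluates to A²·[w/2].
Plugging in w = 9.09 yields A = 0.4691.

A ≈ 0.469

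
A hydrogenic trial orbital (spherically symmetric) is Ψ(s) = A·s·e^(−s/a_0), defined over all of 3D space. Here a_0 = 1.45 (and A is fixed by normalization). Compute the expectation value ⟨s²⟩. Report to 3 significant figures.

⟨s^2⟩ ≈ 15.8

The expectation value is the |Ψ|²-weighted average of s^2: ∫ s^2|Ψ|² 4πs² ds.
Evaluating both integrals, ⟨s²⟩ = 15·a_0^2/2.
Putting a_0 = 1.45 gives 15.77.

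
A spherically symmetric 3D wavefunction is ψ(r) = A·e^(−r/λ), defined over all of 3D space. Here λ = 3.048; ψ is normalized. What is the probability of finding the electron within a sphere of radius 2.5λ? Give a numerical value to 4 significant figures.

With dV = 4πr²dr, the probability is ∫|ψ|² dV over r ≤ 2.5λ.
The full normalization integral is A²·[π·λ^3] = 1, fixing A².
In terms of u = r/λ (A², 4π and the length scale all cancel between numerator and denominator), P = [∫_{0}^{2.5} u^2·e^(-2·u) du] / [∫_{0}^{∞} u^2·e^(-2·u) du].
An antiderivative of u^2·e^(-2·u) is -(2·u^2 + 2·u + 1)·e^(-2·u)/4; evaluating from 0 to 2.5 gives 1/4 - 37·e^(-5)/8, while the full integral is 1/4.
The region integral divided by the full integral gives P = 0.87535.

P ≈ 0.8753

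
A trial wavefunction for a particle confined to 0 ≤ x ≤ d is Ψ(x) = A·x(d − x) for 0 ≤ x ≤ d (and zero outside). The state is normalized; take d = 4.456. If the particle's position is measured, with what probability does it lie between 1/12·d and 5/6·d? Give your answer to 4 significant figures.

|Ψ|² is the probability density, so P = ∫_{1/12·d}^{5/6·d} |Ψ|² dx.
With A² fixed by ∫|Ψ|² = 1, i.e. A² = (d^5/30)^(−1), substitute and integrate.
In terms of u = x/d (A² and the length scale cancel between numerator and denominator), P = [∫_{1/12}^{5/6} u^2·(1 - u)^2 du] / [∫_{0}^{1} u^2·(1 - u)^2 du].
An antiderivative of u^2·(1 - u)^2 is u^3·(6·u^2 - 15·u + 10)/30; evaluating from 1/12 to 5/6 gives ≈ 0.0319806, while the full integral is 1/30.
The result is P = 4421/4608.

P ≈ 0.9594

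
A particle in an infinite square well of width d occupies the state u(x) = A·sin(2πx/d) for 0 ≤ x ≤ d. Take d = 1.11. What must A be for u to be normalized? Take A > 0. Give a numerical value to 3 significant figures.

A ≈ 1.34

We need A² ∫|f|² dx = 1, taking the integral from 0 to d.
Carrying out the integral gives A² · d/2.
Setting this equal to 1 gives A² = 1/(d/2).
With d = 1.11: A² = 1.802 and A = 1.342.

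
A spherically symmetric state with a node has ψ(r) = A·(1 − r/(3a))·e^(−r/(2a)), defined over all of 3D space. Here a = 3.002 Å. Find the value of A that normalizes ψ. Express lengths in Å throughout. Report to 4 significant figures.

Normalization requires ∫|ψ|² 4πr² dr = 1, integrated from 0 to ∞.
In 3D with spherical symmetry the volume element is 4πr² dr.
∫|ψ|² 4πr² dr = A²·(8·π·a^3/3).
Setting this equal to 1 gives A² = 1/(8·π·a^3/3).
With a = 3.002: A² = 0.0044121 and A = 0.066424.

A ≈ 0.06642 Å^(-3/2)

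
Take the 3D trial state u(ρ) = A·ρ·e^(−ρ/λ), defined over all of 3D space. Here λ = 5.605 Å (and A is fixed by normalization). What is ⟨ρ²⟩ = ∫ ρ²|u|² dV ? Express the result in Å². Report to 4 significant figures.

The expectation value is the |u|²-weighted average of ρ^2: ∫ ρ^2|u|² 4πρ² dρ.
Recall ∫₀^∞ ρ^m e^(−ρ/β) dρ = m!·β^(m+1), evaluating both integrals, ⟨ρ²⟩ = 15·λ^2/2.
With λ = 5.605, ⟨ρ^2⟩ = 235.62.

⟨ρ^2⟩ ≈ 235.6 Å^2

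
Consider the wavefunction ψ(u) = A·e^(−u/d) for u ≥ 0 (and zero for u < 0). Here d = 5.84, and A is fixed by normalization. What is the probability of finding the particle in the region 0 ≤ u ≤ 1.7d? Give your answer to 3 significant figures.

P = ∫_{0}^{1.7d} |ψ(u)|² du.
With A² fixed by ∫|ψ|² = 1, i.e. A² = (d/2)^(−1), substitute and integrate.
In terms of t = u/d (A² and the length scale cancel between numerator and denominator), P = [∫_{0}^{1.7} e^(-2·t) dt] / [∫_{0}^{∞} e^(-2·t) dt].
With ∫ e^(-2·t) dt = -e^(-2·t)/2 + C, the region integral is 1/2 - e^(-17/5)/2 and the full one is 1/2.
The result is P = 0.9666.

P ≈ 0.967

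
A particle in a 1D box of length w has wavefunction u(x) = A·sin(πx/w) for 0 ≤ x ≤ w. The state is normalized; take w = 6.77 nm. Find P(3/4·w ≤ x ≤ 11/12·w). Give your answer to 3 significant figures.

P ≈ 0.0871

|u|² is the probability density, so P = ∫_{3/4·w}^{11/12·w} |u|² dx.
With A² fixed by ∫|u|² = 1, i.e. A² = (w/2)^(−1), substitute and integrate.
Let t = x/w; then A² and the length scale cancel, so P = ∫_{3/4}^{11/12} sin(π·t)^2 dt ÷ ∫_{0}^{1} sin(π·t)^2 dt.
An antiderivative of sin(π·t)^2 is t/2 - sin(2·π·t)/(4·π); evaluating from 3/4 to 11/12 gives 1/12 - 1/(8·π), while the full integral is 1/2.
Taking the ratio, P = (-3 + 2·π)/(12·π).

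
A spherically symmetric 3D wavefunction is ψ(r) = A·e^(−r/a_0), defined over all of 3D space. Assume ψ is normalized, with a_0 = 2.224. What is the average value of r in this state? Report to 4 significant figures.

⟨r⟩ ≈ 3.336

The expectation value is the |ψ|²-weighted average of r: ∫ r|ψ|² 4πr² dr.
Evaluating both integrals, ⟨r⟩ = 3·a_0/2.
Putting a_0 = 2.224 gives 3.3360.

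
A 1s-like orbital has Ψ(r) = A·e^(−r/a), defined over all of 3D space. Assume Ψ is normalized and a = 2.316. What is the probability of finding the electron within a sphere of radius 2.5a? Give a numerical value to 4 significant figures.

P ≈ 0.8753

Integrate the radial probability density 4πr²|Ψ|² over r ≤ 2.5a.
A² is fixed by ∫₀^∞ 4πr²|Ψ|² dr = 1, i.e. A² = (π·a^3)^(−1).
Let u = r/a; then A², 4π and the length scale all cancel, so P = ∫_{0}^{2.5} u^2·e^(-2·u) du ÷ ∫_{0}^{∞} u^2·e^(-2·u) du.
Using ∫ u^2·e^(-2·u) du = -(2·u^2 + 2·u + 1)·e^(-2·u)/4, the numerator is 1/4 - 37·e^(-5)/8 and the denominator is 1/4.
This evaluates to P = 0.87535.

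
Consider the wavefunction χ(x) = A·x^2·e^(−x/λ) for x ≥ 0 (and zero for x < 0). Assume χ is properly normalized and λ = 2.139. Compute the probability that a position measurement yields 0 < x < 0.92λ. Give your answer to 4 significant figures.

P ≈ 0.03937

|χ|² is the probability density, so P = ∫_{0}^{0.92λ} |χ|² dx.
Since A² = 1/(3·λ^5/4), this is the region integral divided by the full normalization integral.
Let u = x/λ; then A² and the length scale cancel, so P = ∫_{0}^{0.92} u^4·e^(-2·u) du ÷ ∫_{0}^{∞} u^4·e^(-2·u) du.
With ∫ u^4·e^(-2·u) du = -(u^4/2 + u^3 + 3·u^2/2 + 3·u/2 + 3/4)·e^(-2·u) + C, the region integral is ≈ 0.0295272 and the full one is 3/4.
This works out to P = 0.039370.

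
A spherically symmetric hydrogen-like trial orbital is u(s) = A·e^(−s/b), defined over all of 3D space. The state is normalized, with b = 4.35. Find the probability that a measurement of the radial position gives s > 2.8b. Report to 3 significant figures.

P ≈ 0.0824

Integrate the radial probability density 4πs²|u|² over s > 2.8b.
A² is fixed by ∫₀^∞ 4πs²|u|² ds = 1, i.e. A² = (π·b^3)^(−1).
Substituting t = s/b, A², 4π and the length scale all cancel in the ratio: P = ∫_{2.8}^{∞} t^2·e^(-2·t) dt / ∫_{0}^{∞} t^2·e^(-2·t) dt.
Using ∫ t^2·e^(-2·t) dt = -(2·t^2 + 2·t + 1)·e^(-2·t)/4, the numerator is 557·e^(-28/5)/100 and the denominator is 1/4.
This evaluates to P = 0.08239.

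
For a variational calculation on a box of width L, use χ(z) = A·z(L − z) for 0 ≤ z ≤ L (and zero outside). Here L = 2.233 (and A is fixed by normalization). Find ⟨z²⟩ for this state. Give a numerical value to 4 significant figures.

⟨z^2⟩ ≈ 1.425

By definition ⟨z²⟩ = ∫ z^2 |χ(z)|² dz.
The ratio of the moment integral to the normalization integral gives ⟨z²⟩ = 2·L^2/7.
With L = 2.233, ⟨z^2⟩ = 1.4247.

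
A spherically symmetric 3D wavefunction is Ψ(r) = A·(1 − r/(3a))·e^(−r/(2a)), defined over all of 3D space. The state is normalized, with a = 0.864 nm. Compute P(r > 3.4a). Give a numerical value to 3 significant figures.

Integrate the radial probability density 4πr²|Ψ|² over r > 3.4a.
A² is fixed by ∫₀^∞ 4πr²|Ψ|² dr = 1, i.e. A² = (8·π·a^3/3)^(−1).
In terms of u = r/a (A², 4π and the length scale all cancel between numerator and denominator), P = [∫_{3.4}^{∞} u^2·(1 - u/3)^2·e^(-u) du] / [∫_{0}^{∞} u^2·(1 - u/3)^2·e^(-u) du].
With ∫ u^2·(1 - u/3)^2·e^(-u) du = (-u^4 + 2·u^3 - 3·u^2 - 6·u - 6)·e^(-u)/9 + C, the region integral is ≈ 0.43054 and the full one is 2/3.
The region integral divided by the full integral gives P = 0.6458.

P ≈ 0.646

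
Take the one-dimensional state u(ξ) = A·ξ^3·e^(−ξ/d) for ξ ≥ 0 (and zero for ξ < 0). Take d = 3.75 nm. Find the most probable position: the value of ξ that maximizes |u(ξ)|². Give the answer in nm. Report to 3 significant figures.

The maximum of |u(ξ)|² occurs where its derivative vanishes.
This gives ξ = 3·d.
With d = 3.75, the most probable position is 11.25 nm.

ξ ≈ 11.3 nm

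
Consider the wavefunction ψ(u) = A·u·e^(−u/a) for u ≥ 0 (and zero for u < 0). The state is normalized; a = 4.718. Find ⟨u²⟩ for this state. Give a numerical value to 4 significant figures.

⟨u^2⟩ ≈ 66.78

By definition ⟨u²⟩ = ∫ u^2 |ψ(u)|² du.
Since the A² factors cancel between numerator and denominator, ⟨u²⟩ = 3·a^2.
With a = 4.718, ⟨u^2⟩ = 66.779.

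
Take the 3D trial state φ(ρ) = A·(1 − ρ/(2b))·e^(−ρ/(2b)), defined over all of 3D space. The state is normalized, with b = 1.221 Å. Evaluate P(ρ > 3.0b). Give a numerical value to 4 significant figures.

P = ∫ |φ|² 4πρ² dρ over ρ > 3.0b.
The full normalization integral is A²·[8·π·b^3] = 1, fixing A².
Substituting u = ρ/b, A², 4π and the length scale all cancel in the ratio: P = ∫_{3.0}^{∞} u^2·(1 - u/2)^2·e^(-u) du / ∫_{0}^{∞} u^2·(1 - u/2)^2·e^(-u) du.
Using ∫ u^2·(1 - u/2)^2·e^(-u) du = -(u^4/4 + u^2 + 2·u + 2)·e^(-u), the numerator is 149·e^(-3)/4 and the denominator is 2.
Taking the ratio yields P = 0.92728.

P ≈ 0.9273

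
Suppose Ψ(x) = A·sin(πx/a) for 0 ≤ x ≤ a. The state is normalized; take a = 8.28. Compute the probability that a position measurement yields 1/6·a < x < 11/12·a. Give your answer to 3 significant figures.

P ≈ 0.967

|Ψ|² is the probability density, so P = ∫_{1/6·a}^{11/12·a} |Ψ|² dx.
With A² fixed by ∫|Ψ|² = 1, i.e. A² = (a/2)^(−1), substitute and integrate.
Let u = x/a; then A² and the length scale cancel, so P = ∫_{1/6}^{11/12} sin(π·u)^2 du ÷ ∫_{0}^{1} sin(π·u)^2 du.
With ∫ sin(π·u)^2 du = u/2 - sin(2·π·u)/(4·π) + C, the region integral is 1/(8·π) + √(3)/(8·π) + 3/8 and the full one is 1/2.
This works out to P = (1 + √(3) + 3·π)/(4·π).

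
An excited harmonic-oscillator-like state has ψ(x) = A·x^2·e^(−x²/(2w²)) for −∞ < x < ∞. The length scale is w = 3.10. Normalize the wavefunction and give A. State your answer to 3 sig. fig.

A ≈ 0.0513

Normalization requires ∫|ψ|² dx = 1, integrated from −∞ to ∞.
Carrying out the integral gives A² · 3·√(π)·w^5/4.
Hence A² = 1/[3·√(π)·w^5/4].
Substituting w = 3.10 gives A² = 0.002628, so A = 0.05126.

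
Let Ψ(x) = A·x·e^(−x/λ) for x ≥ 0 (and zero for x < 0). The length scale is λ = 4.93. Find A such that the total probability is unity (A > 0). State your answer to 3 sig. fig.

A ≈ 0.183

Require ∫ |Ψ|² dx = 1 over the whole domain.
The integral (without the A² prefactor) comes out to λ^3/4.
Hence A² = 1/[λ^3/4].
Plugging in λ = 4.93 yields A = 0.1827.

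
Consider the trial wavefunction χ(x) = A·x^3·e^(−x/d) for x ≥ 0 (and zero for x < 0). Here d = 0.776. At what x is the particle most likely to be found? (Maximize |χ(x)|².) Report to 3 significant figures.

x ≈ 2.33

Set d/dx [|χ(x)|²] = 0 and solve for x > 0.
This gives x = 3·d.
With d = 0.776, the most probable position is 2.328.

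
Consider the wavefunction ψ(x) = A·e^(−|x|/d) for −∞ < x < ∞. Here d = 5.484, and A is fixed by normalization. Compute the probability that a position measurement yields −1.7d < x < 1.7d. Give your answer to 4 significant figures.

P ≈ 0.9666

The probability is P = ∫ |ψ|² dx over [−1.7d, 1.7d].
Since A² = 1/(d), this is the region integral divided by the full normalization integral.
By symmetry take twice the x ≥ 0 contribution in numerator and denominator; the 2's cancel. Let u = x/d; then A² and the length scale cancel, so P = ∫_{0}^{1.7} e^(-2·u) du ÷ ∫_{0}^{∞} e^(-2·u) du.
An antiderivative of e^(-2·u) is -e^(-2·u)/2; evaluating from 0 to 1.7 gives 1/2 - e^(-17/5)/2, while the full integral is 1/2.
Evaluating gives P = 0.96663.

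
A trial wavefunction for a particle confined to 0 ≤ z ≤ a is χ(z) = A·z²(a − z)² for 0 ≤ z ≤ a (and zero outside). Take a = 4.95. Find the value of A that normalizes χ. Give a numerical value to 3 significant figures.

The normalization condition is ∫|χ|² dz = 1 from 0 to a.
Expanding the polynomial and integrating term by term, with χ = A·z²(a − z)², the integral evaluates to A²·[a^9/630].
So A² = (a^9/630)^(−1).
Substituting a = 4.95 gives A² = 0.0003531, so A = 0.01879.

A ≈ 0.0188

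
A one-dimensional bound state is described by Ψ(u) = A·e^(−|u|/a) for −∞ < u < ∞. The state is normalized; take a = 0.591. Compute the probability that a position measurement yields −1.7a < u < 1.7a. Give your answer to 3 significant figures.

P ≈ 0.967

The probability is P = ∫ |Ψ|² du over [−1.7a, 1.7a].
Since A² = 1/(a), this is the region integral divided by the full normalization integral.
By symmetry take twice the u ≥ 0 contribution in numerator and denominator; the 2's cancel. In terms of t = u/a (A² and the length scale cancel between numerator and denominator), P = [∫_{0}^{1.7} e^(-2·t) dt] / [∫_{0}^{∞} e^(-2·t) dt].
Using ∫ e^(-2·t) dt = -e^(-2·t)/2, the numerator is 1/2 - e^(-17/5)/2 and the denominator is 1/2.
The result is P = 0.9666.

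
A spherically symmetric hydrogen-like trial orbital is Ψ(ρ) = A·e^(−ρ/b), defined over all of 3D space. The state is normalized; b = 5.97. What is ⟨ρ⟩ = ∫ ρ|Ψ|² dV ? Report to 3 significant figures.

⟨ρ⟩ ≈ 8.96

By definition ⟨ρ⟩ = ∫ ρ |Ψ(ρ)|² 4πρ² dρ.
With ∫₀^∞ ρ^3 e^(−αρ) dρ = 3!/α^4, the ratio of the moment integral to the normalization integral gives ⟨ρ⟩ = 3·b/2.
Putting b = 5.97 gives 8.955.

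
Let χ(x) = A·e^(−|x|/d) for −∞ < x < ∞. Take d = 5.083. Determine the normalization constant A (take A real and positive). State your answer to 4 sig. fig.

The normalization condition is ∫|χ|² dx = 1 from −∞ to ∞.
With χ = A·e^(−|x|/d), the integral evaluates to A²·[d].
Setting this equal to 1 gives A² = 1/(d).
With d = 5.083: A² = 0.19673 and A = 0.44355.

A ≈ 0.4435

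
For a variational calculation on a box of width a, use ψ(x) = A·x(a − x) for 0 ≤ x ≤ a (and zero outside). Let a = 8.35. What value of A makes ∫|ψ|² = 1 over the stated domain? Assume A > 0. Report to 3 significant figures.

A ≈ 0.0272

The normalization condition is ∫|ψ|² dx = 1 from 0 to a.
Expanding the polynomial and integrating term by term, the integral (without the A² prefactor) comes out to a^5/30.
So A² = (a^5/30)^(−1).
Substituting a = 8.35 gives A² = 0.0007391, so A = 0.02719.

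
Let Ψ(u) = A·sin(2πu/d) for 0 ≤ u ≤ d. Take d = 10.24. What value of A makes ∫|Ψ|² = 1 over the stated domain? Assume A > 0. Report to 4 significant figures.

A ≈ 0.4419

Normalization requires ∫|Ψ|² du = 1, integrated from 0 to d.
∫|Ψ|² du = A²·(d/2).
Setting this equal to 1 gives A² = 1/(d/2).
Substituting d = 10.24 gives A² = 0.19531, so A = 0.44194.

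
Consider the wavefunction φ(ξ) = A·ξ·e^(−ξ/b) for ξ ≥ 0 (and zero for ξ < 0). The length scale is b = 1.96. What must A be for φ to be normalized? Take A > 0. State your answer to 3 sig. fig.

The normalization condition is ∫|φ|² dξ = 1 from 0 to ∞.
Recall ∫₀^∞ ξ^m e^(−ξ/β) dξ = m!·β^(m+1), the integral (without the A² prefactor) comes out to b^3/4.
So A² = (b^3/4)^(−1).
Substituting b = 1.96 gives A² = 0.5312, so A = 0.7289.

A ≈ 0.729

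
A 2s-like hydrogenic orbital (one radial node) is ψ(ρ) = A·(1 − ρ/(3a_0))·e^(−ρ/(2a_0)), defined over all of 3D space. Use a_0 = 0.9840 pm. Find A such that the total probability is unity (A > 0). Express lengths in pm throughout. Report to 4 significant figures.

We need A² ∫|f|² 4πρ² dρ = 1, taking the integral from 0 to ∞.
In 3D with spherical symmetry the volume element is 4πρ² dρ.
∫|ψ|² 4πρ² dρ = A²·(8·π·a_0^3/3).
So A² = (8·π·a_0^3/3)^(−1).
Plugging in a_0 = 0.9840 yields A = 0.35395.

A ≈ 0.3540 pm^(-3/2)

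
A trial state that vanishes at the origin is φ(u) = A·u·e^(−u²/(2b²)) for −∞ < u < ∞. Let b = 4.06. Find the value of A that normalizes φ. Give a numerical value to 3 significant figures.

Require ∫ |φ|² du = 1 over the whole domain.
Using the Gaussian integral ∫_{−∞}^{∞} e^(−αu²) du = √(π/α), ∫|φ|² du = A²·(√(π)·b^3/2).
So A² = (√(π)·b^3/2)^(−1).
With b = 4.06: A² = 0.01686 and A = 0.1298.

A ≈ 0.130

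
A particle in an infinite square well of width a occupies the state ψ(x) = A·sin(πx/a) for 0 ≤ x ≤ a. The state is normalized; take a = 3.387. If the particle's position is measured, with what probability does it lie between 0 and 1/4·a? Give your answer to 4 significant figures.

P = ∫_{0}^{1/4·a} |ψ(x)|² dx.
The normalization integral ∫|ψ|²dx over the whole domain equals a/2·A², and A² cancels in the ratio.
Let u = x/a; then A² and the length scale cancel, so P = ∫_{0}^{1/4} sin(π·u)^2 du ÷ ∫_{0}^{1} sin(π·u)^2 du.
Using ∫ sin(π·u)^2 du = u/2 - sin(2·π·u)/(4·π), the numerator is 1/8 - 1/(4·π) and the denominator is 1/2.
Evaluating gives P = (-2 + π)/(4·π).

P ≈ 0.09085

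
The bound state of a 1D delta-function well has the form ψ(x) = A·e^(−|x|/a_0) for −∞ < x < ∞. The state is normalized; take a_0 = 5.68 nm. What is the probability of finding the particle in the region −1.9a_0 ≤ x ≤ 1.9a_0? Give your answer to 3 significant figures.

P ≈ 0.978

|ψ|² is the probability density, so P = ∫_{−1.9a_0}^{1.9a_0} |ψ|² dx.
The normalization integral ∫|ψ|²dx over the whole domain equals a_0·A², and A² cancels in the ratio.
By symmetry take twice the x ≥ 0 contribution in numerator and denominator; the 2's cancel. Let u = x/a_0; then A² and the length scale cancel, so P = ∫_{0}^{1.9} e^(-2·u) du ÷ ∫_{0}^{∞} e^(-2·u) du.
With ∫ e^(-2·u) du = -e^(-2·u)/2 + C, the region integral is 1/2 - e^(-19/5)/2 and the full one is 1/2.
Taking the ratio, P = 0.9776.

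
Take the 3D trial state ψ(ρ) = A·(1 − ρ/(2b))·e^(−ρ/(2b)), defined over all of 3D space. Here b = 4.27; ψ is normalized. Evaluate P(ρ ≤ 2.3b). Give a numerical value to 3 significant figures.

P = ∫ |ψ|² 4πρ² dρ over ρ ≤ 2.3b.
Normalization gives A² = 1/(8·π·b^3).
In terms of u = ρ/b (A², 4π and the length scale all cancel between numerator and denominator), P = [∫_{0}^{2.3} u^2·(1 - u/2)^2·e^(-u) du] / [∫_{0}^{∞} u^2·(1 - u/2)^2·e^(-u) du].
With ∫ u^2·(1 - u/2)^2·e^(-u) du = -(u^4/4 + u^2 + 2·u + 2)·e^(-u) + C, the region integral is ≈ 0.10651 and the full one is 2.
This evaluates to P = 0.05325.

P ≈ 0.0533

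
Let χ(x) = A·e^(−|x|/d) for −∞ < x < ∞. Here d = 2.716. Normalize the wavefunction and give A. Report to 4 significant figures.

Normalization requires ∫|χ|² dx = 1, integrated from −∞ to ∞.
Carrying out the integral gives A² · d.
Hence A² = 1/[d].
Plugging in d = 2.716 yields A = 0.60679.

A ≈ 0.6068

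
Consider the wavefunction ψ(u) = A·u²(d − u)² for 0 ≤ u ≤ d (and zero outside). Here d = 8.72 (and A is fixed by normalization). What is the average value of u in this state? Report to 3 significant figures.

By definition ⟨u⟩ = ∫ u |ψ(u)|² du.
The ratio of the moment integral to the normalization integral gives ⟨u⟩ = d/2.
With d = 8.72, ⟨u⟩ = 4.360.

⟨u⟩ ≈ 4.36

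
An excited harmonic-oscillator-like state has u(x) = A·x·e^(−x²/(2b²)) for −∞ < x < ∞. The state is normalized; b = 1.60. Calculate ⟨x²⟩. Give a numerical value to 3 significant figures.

⟨x²⟩ = ∫ x^2 |u|² dx over the full domain.
Evaluating both integrals, ⟨x²⟩ = 3·b^2/2.
With b = 1.60, ⟨x^2⟩ = 3.840.

⟨x^2⟩ ≈ 3.84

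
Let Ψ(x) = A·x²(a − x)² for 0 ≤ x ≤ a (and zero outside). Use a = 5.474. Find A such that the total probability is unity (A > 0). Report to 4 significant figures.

The normalization condition is ∫|Ψ|² dx = 1 from 0 to a.
Expanding the polynomial and integrating term by term, with Ψ = A·x²(a − x)², the integral evaluates to A²·[a^9/630].
Hence A² = 1/[a^9/630].
Plugging in a = 5.474 yields A = 0.011948.

A ≈ 0.01195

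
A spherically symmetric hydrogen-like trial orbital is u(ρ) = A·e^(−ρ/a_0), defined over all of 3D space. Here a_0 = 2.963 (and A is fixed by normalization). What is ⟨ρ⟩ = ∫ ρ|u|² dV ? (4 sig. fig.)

⟨ρ⟩ ≈ 4.445

The expectation value is the |u|²-weighted average of ρ: ∫ ρ|u|² 4πρ² dρ.
With ∫₀^∞ ρ^3 e^(−αρ) dρ = 3!/α^4, the ratio of the moment integral to the normalization integral gives ⟨ρ⟩ = 3·a_0/2.
With a_0 = 2.963, ⟨ρ⟩ = 4.4445.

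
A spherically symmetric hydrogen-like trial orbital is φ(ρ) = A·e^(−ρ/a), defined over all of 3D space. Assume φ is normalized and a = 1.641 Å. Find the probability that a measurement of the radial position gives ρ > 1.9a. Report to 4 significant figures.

P ≈ 0.2689

With dV = 4πρ²dρ, the probability is ∫|φ|² dV over ρ > 1.9a.
Normalization gives A² = 1/(π·a^3).
Substituting u = ρ/a, A², 4π and the length scale all cancel in the ratio: P = ∫_{1.9}^{∞} u^2·e^(-2·u) du / ∫_{0}^{∞} u^2·e^(-2·u) du.
Using ∫ u^2·e^(-2·u) du = -(2·u^2 + 2·u + 1)·e^(-2·u)/4, the numerator is 601·e^(-19/5)/200 and the denominator is 1/4.
The region integral divided by the full integral gives P = 0.26890.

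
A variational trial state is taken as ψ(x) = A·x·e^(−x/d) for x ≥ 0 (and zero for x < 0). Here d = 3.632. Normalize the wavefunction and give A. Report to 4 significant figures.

A ≈ 0.2889

The normalization condition is ∫|ψ|² dx = 1 from 0 to ∞.
Carrying out the integral gives A² · d^3/4.
Setting this equal to 1 gives A² = 1/(d^3/4).
Plugging in d = 3.632 yields A = 0.28894.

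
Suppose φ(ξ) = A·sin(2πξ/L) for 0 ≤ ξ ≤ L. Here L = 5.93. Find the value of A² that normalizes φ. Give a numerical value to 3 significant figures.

Normalization requires ∫|φ|² dξ = 1, integrated from 0 to L.
With φ = A·sin(2πξ/L), the integral evaluates to A²·[L/2].
So A² = (L/2)^(−1).
Substituting L = 5.93 gives A² = 0.3373, so A = 0.5807.

A^2 ≈ 0.337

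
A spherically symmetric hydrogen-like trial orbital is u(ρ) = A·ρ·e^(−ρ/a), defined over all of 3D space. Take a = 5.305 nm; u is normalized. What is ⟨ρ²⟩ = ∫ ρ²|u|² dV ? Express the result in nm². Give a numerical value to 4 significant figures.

By definition ⟨ρ²⟩ = ∫ ρ^2 |u(ρ)|² 4πρ² dρ.
With ∫₀^∞ ρ^6 e^(−αρ) dρ = 6!/α^7, the ratio of the moment integral to the normalization integral gives ⟨ρ²⟩ = 15·a^2/2.
Putting a = 5.305 gives 211.07.

⟨ρ^2⟩ ≈ 211.1 nm^2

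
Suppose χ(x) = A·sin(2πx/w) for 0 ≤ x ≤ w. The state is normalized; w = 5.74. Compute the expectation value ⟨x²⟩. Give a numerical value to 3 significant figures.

⟨x²⟩ = ∫ x^2 |χ|² dx over the full domain.
With ∫₀^w sin²(nπx/w) dx = w/2, since the A² factors cancel between numerator and denominator, ⟨x²⟩ = -w^2/(8·π^2) + w^2/3.
Putting w = 5.74 gives 10.57.

⟨x^2⟩ ≈ 10.6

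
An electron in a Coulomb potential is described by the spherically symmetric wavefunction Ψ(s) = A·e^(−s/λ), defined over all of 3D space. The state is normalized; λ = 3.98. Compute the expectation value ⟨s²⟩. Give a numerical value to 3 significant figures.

By definition ⟨s²⟩ = ∫ s^2 |Ψ(s)|² 4πs² ds.
The ratio of the moment integral to the normalization integral gives ⟨s²⟩ = 3·λ^2.
With λ = 3.98, ⟨s^2⟩ = 47.52.

⟨s^2⟩ ≈ 47.5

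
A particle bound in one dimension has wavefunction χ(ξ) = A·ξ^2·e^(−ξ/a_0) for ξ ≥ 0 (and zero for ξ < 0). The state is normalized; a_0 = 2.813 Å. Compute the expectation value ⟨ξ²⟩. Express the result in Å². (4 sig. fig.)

⟨ξ^2⟩ ≈ 59.35 Å^2

By definition ⟨ξ²⟩ = ∫ ξ^2 |χ(ξ)|² dξ.
Recall ∫₀^∞ ξ^m e^(−ξ/β) dξ = m!·β^(m+1), evaluating both integrals, ⟨ξ²⟩ = 15·a_0^2/2.
With a_0 = 2.813, ⟨ξ^2⟩ = 59.347.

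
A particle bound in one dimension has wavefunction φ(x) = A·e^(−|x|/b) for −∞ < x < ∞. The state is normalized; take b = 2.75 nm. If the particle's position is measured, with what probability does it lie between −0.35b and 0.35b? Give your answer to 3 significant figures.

P ≈ 0.503

P = ∫_{−0.35b}^{0.35b} |φ(x)|² dx.
With A² fixed by ∫|φ|² = 1, i.e. A² = (b)^(−1), substitute and integrate.
By symmetry take twice the x ≥ 0 contribution in numerator and denominator; the 2's cancel. Substituting u = x/b, A² and the length scale cancel in the ratio: P = ∫_{0}^{0.35} e^(-2·u) du / ∫_{0}^{∞} e^(-2·u) du.
An antiderivative of e^(-2·u) is -e^(-2·u)/2; evaluating from 0 to 0.35 gives 1/2 - e^(-7/10)/2, while the full integral is 1/2.
The result is P = 0.5034.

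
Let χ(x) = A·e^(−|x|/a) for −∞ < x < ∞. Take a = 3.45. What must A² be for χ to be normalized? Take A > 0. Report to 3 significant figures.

A^2 ≈ 0.290

The normalization condition is ∫|χ|² dx = 1 from −∞ to ∞.
With χ = A·e^(−|x|/a), the integral evaluates to A²·[a].
Setting this equal to 1 gives A² = 1/(a).
With a = 3.45: A² = 0.2899 and A = 0.5384.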